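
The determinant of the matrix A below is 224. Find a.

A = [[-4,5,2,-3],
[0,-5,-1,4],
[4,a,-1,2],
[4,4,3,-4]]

Expanding along the column containing a, det(A) is linear in a: det(A) = (-52)·a + (-192).
Set (-52)·a + (-192) = 224  ⇒  (-52)·a = 416  ⇒  a = -8.

a = -8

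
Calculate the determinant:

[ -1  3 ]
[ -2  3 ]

3

det = (-1)·3 − 3·(-2) = -3 − (-6) = 3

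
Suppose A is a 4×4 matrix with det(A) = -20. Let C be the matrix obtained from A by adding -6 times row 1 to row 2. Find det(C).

-20

Adding a multiple of one row to another leaves the determinant unchanged.
det(C) = (1)·(-20) = -20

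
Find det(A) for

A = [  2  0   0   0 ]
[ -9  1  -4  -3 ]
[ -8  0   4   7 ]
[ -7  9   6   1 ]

The determinant is -364.

Expand along row 1 (it has 3 zeros):
  + (2) · M_11   where M_11 = det([1 -4 -3; 0 4 7; 9 6 1]) = -182
det = (+1)·(2)·(-182) = -364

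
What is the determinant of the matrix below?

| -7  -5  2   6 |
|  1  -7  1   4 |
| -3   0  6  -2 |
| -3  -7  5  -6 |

-2874

Expand along row 3 (it has 1 zero):
  + (-3) · M_31   where M_31 = det([-5 2 6; -7 1 4; -7 5 -6]) = -178
  + (6) · M_33   where M_33 = det([-7 -5 6; 1 -7 4; -3 -7 -6]) = -628
  − (-2) · M_34   where M_34 = det([-7 -5 2; 1 -7 1; -3 -7 5]) = 180
det = (+1)·(-3)·(-178) + (+1)·(6)·(-628) + (-1)·(-2)·(180) = -2874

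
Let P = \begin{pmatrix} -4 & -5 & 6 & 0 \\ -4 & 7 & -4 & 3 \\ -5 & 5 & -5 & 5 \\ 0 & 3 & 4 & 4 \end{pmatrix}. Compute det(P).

Expand along row 1 (it has 1 zero):
  + (-4) · M_11   where M_11 = det([7 -4 3; 5 -5 5; 3 4 4]) = -155
  − (-5) · M_12   where M_12 = det([-4 -4 3; -5 -5 5; 0 4 4]) = 20
  + (6) · M_13   where M_13 = det([-4 7 3; -5 5 5; 0 3 4]) = 75
det = (+1)·(-4)·(-155) + (-1)·(-5)·(20) + (+1)·(6)·(75) = 1170

det(P) = 1170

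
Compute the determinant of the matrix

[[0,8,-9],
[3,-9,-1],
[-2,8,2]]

The determinant is -86.

Expand along row 1:
  − 8 · |3 -1; -2 2| = −8·(6 − 2) = -32
  + (-9) · |3 -9; -2 8| = (-9)·(24 − 18) = -54
Sum: (-32) + (-54) = -86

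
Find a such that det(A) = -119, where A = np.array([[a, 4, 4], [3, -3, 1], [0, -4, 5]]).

Expanding along the column containing a, det(A) is linear in a: det(A) = (-11)·a + (-108).
Set (-11)·a + (-108) = -119  ⇒  (-11)·a = -11  ⇒  a = 1.

a = 1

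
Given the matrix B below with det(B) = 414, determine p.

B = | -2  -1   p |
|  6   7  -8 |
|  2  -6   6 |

-7

Expanding along the column containing p, det(B) is linear in p: det(B) = (-50)·p + (64).
Set (-50)·p + (64) = 414  ⇒  (-50)·p = 350  ⇒  p = -7.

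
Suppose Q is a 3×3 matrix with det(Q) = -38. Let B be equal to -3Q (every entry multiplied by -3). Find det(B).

For a 3×3 matrix, det(-3Q) = (-3)^3·det(Q) = -27·det(Q).
det(B) = (-27)·(-38) = 1026

|B| = 1026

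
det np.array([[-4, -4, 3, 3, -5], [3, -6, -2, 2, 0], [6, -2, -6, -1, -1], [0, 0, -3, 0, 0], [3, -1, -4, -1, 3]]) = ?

-384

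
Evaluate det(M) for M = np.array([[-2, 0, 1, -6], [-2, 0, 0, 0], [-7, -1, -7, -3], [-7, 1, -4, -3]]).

-144

Expand along row 2 (it has 3 zeros):
  − (-2) · M_21   where M_21 = det([0 1 -6; -1 -7 -3; 1 -4 -3]) = -72
det = (-1)·(-2)·(-72) = -144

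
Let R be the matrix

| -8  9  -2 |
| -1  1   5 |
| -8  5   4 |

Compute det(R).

-162

Expand along column 1:
  + (-8) · |1 5; 5 4| = (-8)·(4 − 25) = 168
  − (-1) · |9 -2; 5 4| = −(-1)·(36 − (-10)) = 46
  + (-8) · |9 -2; 1 5| = (-8)·(45 − (-2)) = -376
Sum: (168) + (46) + (-376) = -162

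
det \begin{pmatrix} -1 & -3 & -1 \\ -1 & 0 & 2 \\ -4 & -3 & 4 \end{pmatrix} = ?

Expand along column 2:
  − (-3) · |-1 2; -4 4| = −(-3)·(-4 − (-8)) = 12
  − (-3) · |-1 -1; -1 2| = −(-3)·(-2 − 1) = -9
Sum: (12) + (-9) = 3

3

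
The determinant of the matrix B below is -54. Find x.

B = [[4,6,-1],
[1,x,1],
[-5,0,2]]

Expanding along the row containing x, det(B) is linear in x: det(B) = (3)·x + (-42).
Set (3)·x + (-42) = -54  ⇒  (3)·x = -12  ⇒  x = -4.

-4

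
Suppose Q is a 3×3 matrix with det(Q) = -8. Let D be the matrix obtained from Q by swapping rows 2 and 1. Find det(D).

det(D) = 8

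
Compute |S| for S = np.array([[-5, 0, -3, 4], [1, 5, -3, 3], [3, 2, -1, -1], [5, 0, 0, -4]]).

Expand along row 4 (it has 2 zeros):
  − (5) · M_41   where M_41 = det([0 -3 4; 5 -3 3; 2 -1 -1]) = -29
  + (-4) · M_44   where M_44 = det([-5 0 -3; 1 5 -3; 3 2 -1]) = 34
det = (-1)·(5)·(-29) + (+1)·(-4)·(34) = 9

9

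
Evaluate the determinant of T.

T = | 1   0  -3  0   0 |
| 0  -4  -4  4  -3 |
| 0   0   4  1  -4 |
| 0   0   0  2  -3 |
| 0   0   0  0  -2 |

64

T is upper triangular, so det(T) is the product of the diagonal entries:
det = (1) · (-4) · (4) · (2) · (-2) = 64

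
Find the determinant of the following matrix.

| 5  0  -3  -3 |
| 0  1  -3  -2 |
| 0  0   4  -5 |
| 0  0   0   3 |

The matrix is upper triangular, so the determinant is the product of the diagonal entries:
det = (5) · (1) · (4) · (3) = 60

The determinant is 60.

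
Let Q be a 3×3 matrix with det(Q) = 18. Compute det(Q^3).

det(Q^3) = (det Q)^3 = (18)^3 = 5832

5832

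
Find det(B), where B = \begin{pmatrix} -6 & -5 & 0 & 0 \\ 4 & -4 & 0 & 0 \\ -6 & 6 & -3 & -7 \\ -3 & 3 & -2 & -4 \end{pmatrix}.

-88

B is block lower-triangular with a 2×2 block and a 2×2 block on the diagonal, so its determinant equals the product of the determinants of the diagonal blocks.
det of the 2×2 block = 44
det of the 2×2 block = -2
det = (44)·(-2) = -88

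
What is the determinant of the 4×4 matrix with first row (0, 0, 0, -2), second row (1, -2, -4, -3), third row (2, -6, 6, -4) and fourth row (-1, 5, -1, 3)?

-64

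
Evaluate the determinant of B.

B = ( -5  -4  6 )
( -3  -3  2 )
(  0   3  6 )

Expand along row 3:
  − 3 · |-5 6; -3 2| = −3·(-10 − (-18)) = -24
  + 6 · |-5 -4; -3 -3| = 6·(15 − 12) = 18
Sum: (-24) + (18) = -6

-6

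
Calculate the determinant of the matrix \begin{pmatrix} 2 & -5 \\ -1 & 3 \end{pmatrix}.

1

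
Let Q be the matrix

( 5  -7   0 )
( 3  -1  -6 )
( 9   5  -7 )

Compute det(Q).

|Q| = 416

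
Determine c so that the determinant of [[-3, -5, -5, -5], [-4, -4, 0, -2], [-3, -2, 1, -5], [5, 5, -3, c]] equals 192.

Expanding along the column containing c, det(A) is linear in c: det(A) = (12)·c + (96).
Set (12)·c + (96) = 192  ⇒  (12)·c = 96  ⇒  c = 8.

8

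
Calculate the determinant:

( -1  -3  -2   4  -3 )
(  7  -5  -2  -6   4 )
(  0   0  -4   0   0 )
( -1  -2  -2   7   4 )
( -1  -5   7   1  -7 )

Expand along row 3 (it has 4 zeros):
  + (-4) · M_33   where M_33 = det([-1 -3 4 -3; 7 -5 -6 4; -1 -2 7 4; -1 -5 1 -7]) = 505
det = (+1)·(-4)·(505) = -2020

-2020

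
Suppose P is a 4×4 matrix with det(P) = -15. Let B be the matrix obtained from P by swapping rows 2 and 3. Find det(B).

15

Swapping two rows multiplies the determinant by −1.
det(B) = (-1)·(-15) = 15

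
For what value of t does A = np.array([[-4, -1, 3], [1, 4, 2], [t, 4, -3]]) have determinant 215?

-9

Expanding along the column containing t, det(A) is linear in t: det(A) = (-14)·t + (89).
Set (-14)·t + (89) = 215  ⇒  (-14)·t = 126  ⇒  t = -9.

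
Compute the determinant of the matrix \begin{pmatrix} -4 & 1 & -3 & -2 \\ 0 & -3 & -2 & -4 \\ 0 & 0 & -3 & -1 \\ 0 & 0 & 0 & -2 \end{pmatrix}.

72

The matrix is upper triangular, so the determinant is the product of the diagonal entries:
det = (-4) · (-3) · (-3) · (-2) = 72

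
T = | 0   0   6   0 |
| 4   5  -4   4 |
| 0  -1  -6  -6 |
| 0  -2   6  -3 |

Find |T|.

The determinant is -216.

Expand along row 1 (it has 3 zeros):
  + (6) · M_13   where M_13 = det([4 5 4; 0 -1 -6; 0 -2 -3]) = -36
det = (+1)·(6)·(-36) = -216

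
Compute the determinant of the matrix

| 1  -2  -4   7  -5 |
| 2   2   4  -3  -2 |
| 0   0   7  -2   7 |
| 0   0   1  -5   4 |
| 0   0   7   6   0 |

The matrix is block upper-triangular with a 2×2 block and a 3×3 block on the diagonal, so its determinant equals the product of the determinants of the diagonal blocks.
det of the 2×2 block = 6
det of the 3×3 block = 63
det = (6)·(63) = 378

The determinant is 378.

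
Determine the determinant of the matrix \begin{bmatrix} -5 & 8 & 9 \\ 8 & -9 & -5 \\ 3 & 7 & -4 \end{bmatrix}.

Expand along column 1:
  + (-5) · |-9 -5; 7 -4| = (-5)·(36 − (-35)) = -355
  − 8 · |8 9; 7 -4| = −8·(-32 − 63) = 760
  + 3 · |8 9; -9 -5| = 3·(-40 − (-81)) = 123
Sum: (-355) + (760) + (123) = 528

The determinant is 528.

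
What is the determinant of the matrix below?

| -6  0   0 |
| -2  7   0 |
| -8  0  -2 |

84

The matrix is lower triangular, so the determinant is the product of the diagonal entries:
det = (-6) · (7) · (-2) = 84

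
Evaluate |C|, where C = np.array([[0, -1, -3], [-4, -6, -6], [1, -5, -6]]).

Expand along column 1:
  − (-4) · |-1 -3; -5 -6| = −(-4)·(6 − 15) = -36
  + 1 · |-1 -3; -6 -6| = 1·(6 − 18) = -12
Sum: (-36) + (-12) = -48

det(C) = -48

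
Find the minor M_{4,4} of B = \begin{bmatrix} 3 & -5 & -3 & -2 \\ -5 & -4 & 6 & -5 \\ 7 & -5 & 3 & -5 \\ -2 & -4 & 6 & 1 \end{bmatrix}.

-390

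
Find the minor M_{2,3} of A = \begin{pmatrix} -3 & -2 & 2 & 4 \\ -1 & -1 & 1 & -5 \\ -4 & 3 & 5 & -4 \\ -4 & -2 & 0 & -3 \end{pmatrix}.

123

Delete row 2 and column 3; the remaining 3×3 submatrix is [-3 -2 4; -4 3 -4; -4 -2 -3].
Its determinant is 123.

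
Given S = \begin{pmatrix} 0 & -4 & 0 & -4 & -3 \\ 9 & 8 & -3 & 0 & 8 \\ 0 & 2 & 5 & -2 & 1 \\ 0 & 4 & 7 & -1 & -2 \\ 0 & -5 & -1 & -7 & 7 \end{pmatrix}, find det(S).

The determinant is -1017.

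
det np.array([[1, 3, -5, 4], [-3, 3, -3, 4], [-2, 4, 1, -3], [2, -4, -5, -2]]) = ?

-760

Expand along row 1:
  + (1) · M_11   where M_11 = det([3 -3 4; 4 1 -3; -4 -5 -2]) = -175
  − (3) · M_12   where M_12 = det([-3 -3 4; -2 1 -3; 2 -5 -2]) = 113
  + (-5) · M_13   where M_13 = det([-3 3 4; -2 4 -3; 2 -4 -2]) = 30
  − (4) · M_14   where M_14 = det([-3 3 -3; -2 4 1; 2 -4 -5]) = 24
det = (+1)·(1)·(-175) + (-1)·(3)·(113) + (+1)·(-5)·(30) + (-1)·(4)·(24) = -760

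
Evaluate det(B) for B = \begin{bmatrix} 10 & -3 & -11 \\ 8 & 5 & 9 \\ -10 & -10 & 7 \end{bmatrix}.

Expand along column 1:
  + 10 · |5 9; -10 7| = 10·(35 − (-90)) = 1250
  − 8 · |-3 -11; -10 7| = −8·(-21 − 110) = 1048
  + (-10) · |-3 -11; 5 9| = (-10)·(-27 − (-55)) = -280
Sum: (1250) + (1048) + (-280) = 2018

det(B) = 2018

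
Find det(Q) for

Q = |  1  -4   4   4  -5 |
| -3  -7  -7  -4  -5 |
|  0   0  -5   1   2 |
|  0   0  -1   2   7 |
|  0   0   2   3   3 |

The determinant is -1482.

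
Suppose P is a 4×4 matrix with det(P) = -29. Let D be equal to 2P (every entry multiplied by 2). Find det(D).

|D| = -464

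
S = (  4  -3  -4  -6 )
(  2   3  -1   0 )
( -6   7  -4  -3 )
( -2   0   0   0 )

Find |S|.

Expand along row 4 (it has 3 zeros):
  − (-2) · M_41   where M_41 = det([-3 -4 -6; 3 -1 0; 7 -4 -3]) = -15
det = (-1)·(-2)·(-15) = -30

-30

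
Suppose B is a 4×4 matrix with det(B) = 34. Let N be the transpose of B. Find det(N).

34

det(Bᵀ) = det(B).
det(N) = (1)·(34) = 34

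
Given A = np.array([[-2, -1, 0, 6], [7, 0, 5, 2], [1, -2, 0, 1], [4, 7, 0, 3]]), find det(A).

Expand along column 3 (it has 3 zeros):
  − (5) · M_23   where M_23 = det([-2 -1 6; 1 -2 1; 4 7 3]) = 115
det = (-1)·(5)·(115) = -575

-575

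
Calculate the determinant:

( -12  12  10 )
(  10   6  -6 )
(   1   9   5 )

-840

Expand along column 1:
  + (-12) · |6 -6; 9 5| = (-12)·(30 − (-54)) = -1008
  − 10 · |12 10; 9 5| = −10·(60 − 90) = 300
  + 1 · |12 10; 6 -6| = 1·(-72 − 60) = -132
Sum: (-1008) + (300) + (-132) = -840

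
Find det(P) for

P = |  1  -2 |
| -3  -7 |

det(P) = -13

det(P) = 1·(-7) − (-2)·(-3) = -7 − 6 = -13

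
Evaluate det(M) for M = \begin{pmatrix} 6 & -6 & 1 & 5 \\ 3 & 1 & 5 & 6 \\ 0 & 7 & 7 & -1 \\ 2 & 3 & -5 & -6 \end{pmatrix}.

|M| = -1621

Expand along row 3 (it has 1 zero):
  − (7) · M_32   where M_32 = det([6 1 5; 3 5 6; 2 -5 -6]) = -95
  + (7) · M_33   where M_33 = det([6 -6 5; 3 1 6; 2 3 -6]) = -289
  − (-1) · M_34   where M_34 = det([6 -6 1; 3 1 5; 2 3 -5]) = -263
det = (-1)·(7)·(-95) + (+1)·(7)·(-289) + (-1)·(-1)·(-263) = -1621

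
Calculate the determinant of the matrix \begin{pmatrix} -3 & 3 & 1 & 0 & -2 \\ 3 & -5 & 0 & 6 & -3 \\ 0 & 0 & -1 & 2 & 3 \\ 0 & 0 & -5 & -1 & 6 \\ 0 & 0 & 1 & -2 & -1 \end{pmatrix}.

132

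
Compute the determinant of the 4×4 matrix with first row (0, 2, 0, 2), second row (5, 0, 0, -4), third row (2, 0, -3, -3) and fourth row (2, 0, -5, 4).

238

Expand along column 2 (it has 3 zeros):
  − (2) · M_12   where M_12 = det([5 0 -4; 2 -3 -3; 2 -5 4]) = -119
det = (-1)·(2)·(-119) = 238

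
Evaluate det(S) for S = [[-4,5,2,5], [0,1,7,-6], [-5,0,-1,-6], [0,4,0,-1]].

Expand along row 4 (it has 2 zeros):
  + (4) · M_42   where M_42 = det([-4 2 5; 0 7 -6; -5 -1 -6]) = 427
  + (-1) · M_44   where M_44 = det([-4 5 2; 0 1 7; -5 0 -1]) = -161
det = (+1)·(4)·(427) + (+1)·(-1)·(-161) = 1869

det(S) = 1869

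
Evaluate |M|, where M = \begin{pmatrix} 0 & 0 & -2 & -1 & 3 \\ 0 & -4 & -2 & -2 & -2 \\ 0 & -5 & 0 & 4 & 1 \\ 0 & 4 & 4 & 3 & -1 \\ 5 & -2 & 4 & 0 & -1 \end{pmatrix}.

Expand along column 1 (it has 4 zeros):
  + (5) · M_51   where M_51 = det([0 -2 -1 3; -4 -2 -2 -2; -5 0 4 1; 4 4 3 -1]) = 0
det = (+1)·(5)·(0) = 0

0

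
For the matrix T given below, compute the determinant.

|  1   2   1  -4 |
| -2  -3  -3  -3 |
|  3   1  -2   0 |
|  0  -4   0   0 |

Expand along row 4 (it has 3 zeros):
  + (-4) · M_42   where M_42 = det([1 1 -4; -2 -3 -3; 3 -2 0]) = -67
det = (+1)·(-4)·(-67) = 268

The determinant is 268.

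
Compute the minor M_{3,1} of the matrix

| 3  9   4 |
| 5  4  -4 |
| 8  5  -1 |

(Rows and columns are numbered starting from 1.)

The minor is -52.

Delete row 3 and column 1; the remaining 2×2 submatrix is [9 4; 4 -4].
Its determinant is 9·(-4) − 4·4 = -52.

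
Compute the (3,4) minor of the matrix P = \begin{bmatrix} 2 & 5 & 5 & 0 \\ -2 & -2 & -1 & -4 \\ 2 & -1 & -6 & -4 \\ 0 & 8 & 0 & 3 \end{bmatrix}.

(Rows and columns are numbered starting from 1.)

-64

Delete row 3 and column 4; the remaining 3×3 submatrix is [2 5 5; -2 -2 -1; 0 8 0].
Its determinant is -64.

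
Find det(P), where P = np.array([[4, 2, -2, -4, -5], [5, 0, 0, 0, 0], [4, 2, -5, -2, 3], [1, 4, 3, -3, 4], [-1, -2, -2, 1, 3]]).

Expand along row 2 (it has 4 zeros):
  − (5) · M_21   where M_21 = det([2 -2 -4 -5; 2 -5 -2 3; 4 3 -3 4; -2 -2 1 3]) = -376
det = (-1)·(5)·(-376) = 1880

1880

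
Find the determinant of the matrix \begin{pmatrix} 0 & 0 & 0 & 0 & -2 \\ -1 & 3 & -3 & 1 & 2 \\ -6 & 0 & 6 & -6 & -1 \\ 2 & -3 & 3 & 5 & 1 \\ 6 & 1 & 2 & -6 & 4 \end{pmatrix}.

Expand along row 1 (it has 4 zeros):
  + (-2) · M_15   where M_15 = det([-1 3 -3 1; -6 0 6 -6; 2 -3 3 5; 6 1 2 -6]) = -1068
det = (+1)·(-2)·(-1068) = 2136

2136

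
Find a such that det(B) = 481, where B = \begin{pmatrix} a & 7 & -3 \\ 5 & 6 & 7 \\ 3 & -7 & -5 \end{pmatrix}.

a = 0

Expanding along the row containing a, det(B) is linear in a: det(B) = (19)·a + (481).
Set (19)·a + (481) = 481  ⇒  (19)·a = 0  ⇒  a = 0.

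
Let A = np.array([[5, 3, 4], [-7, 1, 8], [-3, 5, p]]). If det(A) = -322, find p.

Expanding along the row containing p, det(A) is linear in p: det(A) = (26)·p + (-400).
Set (26)·p + (-400) = -322  ⇒  (26)·p = 78  ⇒  p = 3.

p = 3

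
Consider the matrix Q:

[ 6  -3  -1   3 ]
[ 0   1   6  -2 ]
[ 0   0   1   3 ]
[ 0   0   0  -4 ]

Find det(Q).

The determinant is -24.

Q is upper triangular, so det(Q) is the product of the diagonal entries:
det = (6) · (1) · (1) · (-4) = -24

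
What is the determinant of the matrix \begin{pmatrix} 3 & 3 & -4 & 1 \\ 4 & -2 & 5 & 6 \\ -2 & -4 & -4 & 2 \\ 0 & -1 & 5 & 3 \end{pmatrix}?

Expand along row 4 (it has 1 zero):
  + (-1) · M_42   where M_42 = det([3 -4 1; 4 5 6; -2 -4 2]) = 176
  − (5) · M_43   where M_43 = det([3 3 1; 4 -2 6; -2 -4 2]) = -20
  + (3) · M_44   where M_44 = det([3 3 -4; 4 -2 5; -2 -4 -4]) = 182
det = (+1)·(-1)·(176) + (-1)·(5)·(-20) + (+1)·(3)·(182) = 470

The determinant is 470.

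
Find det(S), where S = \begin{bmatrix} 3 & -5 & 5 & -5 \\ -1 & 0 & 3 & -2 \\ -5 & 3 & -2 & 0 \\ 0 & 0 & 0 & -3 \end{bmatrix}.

Expand along row 4 (it has 3 zeros):
  + (-3) · M_44   where M_44 = det([3 -5 5; -1 0 3; -5 3 -2]) = 43
det = (+1)·(-3)·(43) = -129

-129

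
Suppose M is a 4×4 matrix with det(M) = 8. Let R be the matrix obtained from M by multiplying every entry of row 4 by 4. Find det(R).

The determinant is 32.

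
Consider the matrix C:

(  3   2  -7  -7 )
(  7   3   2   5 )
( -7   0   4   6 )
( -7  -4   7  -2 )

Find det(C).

1417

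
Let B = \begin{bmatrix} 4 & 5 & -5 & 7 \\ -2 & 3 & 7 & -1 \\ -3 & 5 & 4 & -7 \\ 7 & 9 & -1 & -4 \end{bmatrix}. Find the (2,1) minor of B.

-187

Delete row 2 and column 1; the remaining 3×3 submatrix is [5 -5 7; 5 4 -7; 9 -1 -4].
Its determinant is -187.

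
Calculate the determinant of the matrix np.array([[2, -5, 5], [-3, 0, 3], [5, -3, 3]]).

Expand along row 2:
  − (-3) · |-5 5; -3 3| = −(-3)·(-15 − (-15)) = 0
  − 3 · |2 -5; 5 -3| = −3·(-6 − (-25)) = -57
Sum: (0) + (-57) = -57

The determinant is -57.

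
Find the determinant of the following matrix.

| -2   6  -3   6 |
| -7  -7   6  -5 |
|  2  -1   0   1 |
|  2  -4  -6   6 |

Expand along row 3 (it has 1 zero):
  + (2) · M_31   where M_31 = det([6 -3 6; -7 6 -5; -4 -6 6]) = 246
  − (-1) · M_32   where M_32 = det([-2 -3 6; -7 6 -5; 2 -6 6]) = 72
  − (1) · M_34   where M_34 = det([-2 6 -3; -7 -7 6; 2 -4 -6]) = -438
det = (+1)·(2)·(246) + (-1)·(-1)·(72) + (-1)·(1)·(-438) = 1002

1002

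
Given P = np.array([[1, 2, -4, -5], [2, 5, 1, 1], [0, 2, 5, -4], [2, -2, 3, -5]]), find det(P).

|P| = 767

Expand along row 3 (it has 1 zero):
  − (2) · M_32   where M_32 = det([1 -4 -5; 2 1 1; 2 3 -5]) = -76
  + (5) · M_33   where M_33 = det([1 2 -5; 2 5 1; 2 -2 -5]) = 71
  − (-4) · M_34   where M_34 = det([1 2 -4; 2 5 1; 2 -2 3]) = 65
det = (-1)·(2)·(-76) + (+1)·(5)·(71) + (-1)·(-4)·(65) = 767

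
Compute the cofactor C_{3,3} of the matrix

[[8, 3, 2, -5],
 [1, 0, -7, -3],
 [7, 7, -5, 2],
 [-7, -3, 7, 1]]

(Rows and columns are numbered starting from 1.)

3

Delete row 3 and column 3; the remaining 3×3 submatrix is [8 3 -5; 1 0 -3; -7 -3 1].
Its determinant is 3.
The cofactor carries sign (−1)^(3+3) = +1, so C_{3,3} = +(3) = 3.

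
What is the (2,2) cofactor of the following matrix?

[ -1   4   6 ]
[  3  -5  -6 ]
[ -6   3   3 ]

Delete row 2 and column 2; the remaining 2×2 submatrix is [-1 6; -6 3].
Its determinant is (-1)·3 − 6·(-6) = 33.
The cofactor carries sign (−1)^(2+2) = +1, so C_{2,2} = +(33) = 33.

33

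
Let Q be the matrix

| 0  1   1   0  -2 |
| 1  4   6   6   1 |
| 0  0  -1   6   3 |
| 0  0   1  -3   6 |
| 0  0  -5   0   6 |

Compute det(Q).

det(Q) = 243

Q is block upper-triangular with a 2×2 block and a 3×3 block on the diagonal, so its determinant equals the product of the determinants of the diagonal blocks.
det of the 2×2 block = -1
det of the 3×3 block = -243
det = (-1)·(-243) = 243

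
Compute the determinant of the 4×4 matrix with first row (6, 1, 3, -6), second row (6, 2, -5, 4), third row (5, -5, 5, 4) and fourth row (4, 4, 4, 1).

Expand along row 1:
  + (6) · M_11   where M_11 = det([2 -5 4; -5 5 4; 4 4 1]) = -287
  − (1) · M_12   where M_12 = det([6 -5 4; 5 5 4; 4 4 1]) = -121
  + (3) · M_13   where M_13 = det([6 2 4; 5 -5 4; 4 4 1]) = 56
  − (-6) · M_14   where M_14 = det([6 2 -5; 5 -5 5; 4 4 4]) = -440
det = (+1)·(6)·(-287) + (-1)·(1)·(-121) + (+1)·(3)·(56) + (-1)·(-6)·(-440) = -4073

-4073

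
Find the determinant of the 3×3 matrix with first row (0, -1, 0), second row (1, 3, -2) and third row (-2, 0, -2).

The determinant is -6.

Expand along row 1:
  − (-1) · |1 -2; -2 -2| = −(-1)·(-2 − 4) = -6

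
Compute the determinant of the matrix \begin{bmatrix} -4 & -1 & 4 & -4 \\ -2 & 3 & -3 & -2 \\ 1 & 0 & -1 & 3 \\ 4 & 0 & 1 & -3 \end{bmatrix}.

Expand along column 2 (it has 2 zeros):
  − (-1) · M_12   where M_12 = det([-2 -3 -2; 1 -1 3; 4 1 -3]) = -55
  + (3) · M_22   where M_22 = det([-4 4 -4; 1 -1 3; 4 1 -3]) = 40
det = (-1)·(-1)·(-55) + (+1)·(3)·(40) = 65

The determinant is 65.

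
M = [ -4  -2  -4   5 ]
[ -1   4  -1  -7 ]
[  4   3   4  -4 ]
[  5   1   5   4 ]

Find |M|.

Expand along row 1:
  + (-4) · M_11   where M_11 = det([4 -1 -7; 3 4 -4; 1 5 4]) = 83
  − (-2) · M_12   where M_12 = det([-1 -1 -7; 4 4 -4; 5 5 4]) = 0
  + (-4) · M_13   where M_13 = det([-1 4 -7; 4 3 -4; 5 1 4]) = -83
  − (5) · M_14   where M_14 = det([-1 4 -1; 4 3 4; 5 1 5]) = 0
det = (+1)·(-4)·(83) + (-1)·(-2)·(0) + (+1)·(-4)·(-83) + (-1)·(5)·(0) = 0

0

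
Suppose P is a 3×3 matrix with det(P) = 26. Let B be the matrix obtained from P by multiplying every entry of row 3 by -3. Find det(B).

-78

Scaling one row by -3 multiplies the determinant by -3.
det(B) = (-3)·(26) = -78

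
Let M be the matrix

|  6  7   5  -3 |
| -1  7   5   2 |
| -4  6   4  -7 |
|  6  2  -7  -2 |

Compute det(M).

Expand along row 1:
  + (6) · M_11   where M_11 = det([7 5 2; 6 4 -7; 2 -7 -2]) = -509
  − (7) · M_12   where M_12 = det([-1 5 2; -4 4 -7; 6 -7 -2]) = -185
  + (5) · M_13   where M_13 = det([-1 7 2; -4 6 -7; 6 2 -2]) = -440
  − (-3) · M_14   where M_14 = det([-1 7 5; -4 6 4; 6 2 -7]) = -198
det = (+1)·(6)·(-509) + (-1)·(7)·(-185) + (+1)·(5)·(-440) + (-1)·(-3)·(-198) = -4553

-4553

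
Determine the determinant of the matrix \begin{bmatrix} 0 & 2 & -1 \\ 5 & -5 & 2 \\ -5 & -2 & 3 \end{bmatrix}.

Expand along row 1:
  − 2 · |5 2; -5 3| = −2·(15 − (-10)) = -50
  + (-1) · |5 -5; -5 -2| = (-1)·(-10 − 25) = 35
Sum: (-50) + (35) = -15

-15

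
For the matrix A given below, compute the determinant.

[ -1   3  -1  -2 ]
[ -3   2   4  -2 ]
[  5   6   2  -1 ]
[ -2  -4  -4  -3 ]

The determinant is -510.

Expand along row 1:
  + (-1) · M_11   where M_11 = det([2 4 -2; 6 2 -1; -4 -4 -3]) = 100
  − (3) · M_12   where M_12 = det([-3 4 -2; 5 2 -1; -2 -4 -3]) = 130
  + (-1) · M_13   where M_13 = det([-3 2 -2; 5 6 -1; -2 -4 -3]) = 116
  − (-2) · M_14   where M_14 = det([-3 2 4; 5 6 2; -2 -4 -4]) = 48
det = (+1)·(-1)·(100) + (-1)·(3)·(130) + (+1)·(-1)·(116) + (-1)·(-2)·(48) = -510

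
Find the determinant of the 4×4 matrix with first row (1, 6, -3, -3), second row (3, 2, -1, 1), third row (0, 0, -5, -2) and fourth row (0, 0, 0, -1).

-80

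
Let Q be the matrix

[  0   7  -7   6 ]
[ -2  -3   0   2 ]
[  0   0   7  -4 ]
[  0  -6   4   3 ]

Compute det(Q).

det(Q) = 686

Expand along column 1 (it has 3 zeros):
  − (-2) · M_21   where M_21 = det([7 -7 6; 0 7 -4; -6 4 3]) = 343
det = (-1)·(-2)·(343) = 686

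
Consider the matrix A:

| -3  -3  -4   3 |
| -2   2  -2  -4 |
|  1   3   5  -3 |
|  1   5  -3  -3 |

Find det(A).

Expand along row 1:
  + (-3) · M_11   where M_11 = det([2 -2 -4; 3 5 -3; 5 -3 -3]) = 100
  − (-3) · M_12   where M_12 = det([-2 -2 -4; 1 5 -3; 1 -3 -3]) = 80
  + (-4) · M_13   where M_13 = det([-2 2 -4; 1 3 -3; 1 5 -3]) = -20
  − (3) · M_14   where M_14 = det([-2 2 -2; 1 3 5; 1 5 -3]) = 80
det = (+1)·(-3)·(100) + (-1)·(-3)·(80) + (+1)·(-4)·(-20) + (-1)·(3)·(80) = -220

-220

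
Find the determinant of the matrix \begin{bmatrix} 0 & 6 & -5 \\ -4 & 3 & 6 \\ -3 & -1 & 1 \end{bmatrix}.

-149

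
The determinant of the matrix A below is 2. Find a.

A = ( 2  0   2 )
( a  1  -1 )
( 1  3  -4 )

a = 1

Expanding along the row containing a, det(A) is linear in a: det(A) = (6)·a + (-4).
Set (6)·a + (-4) = 2  ⇒  (6)·a = 6  ⇒  a = 1.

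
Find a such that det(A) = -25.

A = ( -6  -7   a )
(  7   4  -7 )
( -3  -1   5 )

-9

Expanding along the column containing a, det(A) is linear in a: det(A) = (5)·a + (20).
Set (5)·a + (20) = -25  ⇒  (5)·a = -45  ⇒  a = -9.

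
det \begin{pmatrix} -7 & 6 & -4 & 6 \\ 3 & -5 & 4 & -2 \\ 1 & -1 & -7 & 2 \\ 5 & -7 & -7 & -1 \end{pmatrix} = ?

Expand along row 1:
  + (-7) · M_11   where M_11 = det([-5 4 -2; -1 -7 2; -7 -7 -1]) = -81
  − (6) · M_12   where M_12 = det([3 4 -2; 1 -7 2; 5 -7 -1]) = 51
  + (-4) · M_13   where M_13 = det([3 -5 -2; 1 -1 2; 5 -7 -1]) = -6
  − (6) · M_14   where M_14 = det([3 -5 4; 1 -1 -7; 5 -7 -7]) = 6
det = (+1)·(-7)·(-81) + (-1)·(6)·(51) + (+1)·(-4)·(-6) + (-1)·(6)·(6) = 249

The determinant is 249.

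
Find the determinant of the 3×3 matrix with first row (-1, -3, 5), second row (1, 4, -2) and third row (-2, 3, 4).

The determinant is 33.

Expand along row 1:
  + (-1) · |4 -2; 3 4| = (-1)·(16 − (-6)) = -22
  − (-3) · |1 -2; -2 4| = −(-3)·(4 − 4) = 0
  + 5 · |1 4; -2 3| = 5·(3 − (-8)) = 55
Sum: (-22) + (0) + (55) = 33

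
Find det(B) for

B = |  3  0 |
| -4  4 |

det(B) = 3·4 − 0·(-4) = 12 − 0 = 12

12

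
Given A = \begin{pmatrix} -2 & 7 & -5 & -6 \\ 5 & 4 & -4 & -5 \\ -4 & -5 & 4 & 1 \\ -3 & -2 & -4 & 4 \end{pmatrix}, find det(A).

Expand along row 1:
  + (-2) · M_11   where M_11 = det([4 -4 -5; -5 4 1; -2 -4 4]) = -132
  − (7) · M_12   where M_12 = det([5 -4 -5; -4 4 1; -3 -4 4]) = -92
  + (-5) · M_13   where M_13 = det([5 4 -5; -4 -5 1; -3 -2 4]) = -3
  − (-6) · M_14   where M_14 = det([5 4 -4; -4 -5 4; -3 -2 -4]) = 56
det = (+1)·(-2)·(-132) + (-1)·(7)·(-92) + (+1)·(-5)·(-3) + (-1)·(-6)·(56) = 1259

The determinant is 1259.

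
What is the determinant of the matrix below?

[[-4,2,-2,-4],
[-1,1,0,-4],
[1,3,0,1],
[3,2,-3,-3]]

Expand along column 3 (it has 2 zeros):
  + (-2) · M_13   where M_13 = det([-1 1 -4; 1 3 1; 3 2 -3]) = 45
  − (-3) · M_43   where M_43 = det([-4 2 -4; -1 1 -4; 1 3 1]) = -42
det = (+1)·(-2)·(45) + (-1)·(-3)·(-42) = -216

The determinant is -216.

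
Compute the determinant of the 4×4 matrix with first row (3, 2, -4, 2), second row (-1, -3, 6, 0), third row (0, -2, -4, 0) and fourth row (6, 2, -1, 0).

-268

Expand along column 4 (it has 3 zeros):
  − (2) · M_14   where M_14 = det([-1 -3 6; 0 -2 -4; 6 2 -1]) = 134
det = (-1)·(2)·(134) = -268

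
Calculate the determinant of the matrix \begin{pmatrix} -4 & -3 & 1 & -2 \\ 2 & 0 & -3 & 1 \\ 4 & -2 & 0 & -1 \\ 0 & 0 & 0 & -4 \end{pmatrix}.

-224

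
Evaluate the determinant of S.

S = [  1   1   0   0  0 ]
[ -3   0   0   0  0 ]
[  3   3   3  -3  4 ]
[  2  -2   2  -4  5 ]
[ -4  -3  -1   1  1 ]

S is block lower-triangular with a 2×2 block and a 3×3 block on the diagonal, so its determinant equals the product of the determinants of the diagonal blocks.
det of the 2×2 block = 3
det of the 3×3 block = -14
det = (3)·(-14) = -42

det(S) = -42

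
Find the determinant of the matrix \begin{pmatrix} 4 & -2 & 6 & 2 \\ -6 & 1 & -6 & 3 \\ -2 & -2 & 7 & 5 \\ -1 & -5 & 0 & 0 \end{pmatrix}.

The determinant is 866.

Expand along row 4 (it has 2 zeros):
  − (-1) · M_41   where M_41 = det([-2 6 2; 1 -6 3; -2 7 5]) = 26
  + (-5) · M_42   where M_42 = det([4 6 2; -6 -6 3; -2 7 5]) = -168
det = (-1)·(-1)·(26) + (+1)·(-5)·(-168) = 866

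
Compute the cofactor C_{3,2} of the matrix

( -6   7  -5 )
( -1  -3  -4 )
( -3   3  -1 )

Delete row 3 and column 2; the remaining 2×2 submatrix is [-6 -5; -1 -4].
Its determinant is (-6)·(-4) − (-5)·(-1) = 19.
The cofactor carries sign (−1)^(3+2) = −1, so C_{3,2} = −(19) = -19.

-19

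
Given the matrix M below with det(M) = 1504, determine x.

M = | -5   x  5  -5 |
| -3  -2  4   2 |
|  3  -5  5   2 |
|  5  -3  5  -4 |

Expanding along the column containing x, det(M) is linear in x: det(M) = (-158)·x + (240).
Set (-158)·x + (240) = 1504  ⇒  (-158)·x = 1264  ⇒  x = -8.

-8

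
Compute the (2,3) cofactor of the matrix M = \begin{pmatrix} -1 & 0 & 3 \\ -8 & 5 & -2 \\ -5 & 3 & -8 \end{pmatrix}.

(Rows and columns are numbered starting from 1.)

3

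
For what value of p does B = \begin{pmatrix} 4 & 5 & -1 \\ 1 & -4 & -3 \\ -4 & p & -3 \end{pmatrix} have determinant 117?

p = -2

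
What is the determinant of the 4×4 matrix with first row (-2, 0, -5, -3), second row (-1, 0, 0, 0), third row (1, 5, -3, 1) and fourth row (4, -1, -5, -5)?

-36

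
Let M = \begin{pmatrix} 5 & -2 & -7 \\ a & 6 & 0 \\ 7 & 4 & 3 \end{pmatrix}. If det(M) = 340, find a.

Expanding along the column containing a, det(M) is linear in a: det(M) = (-22)·a + (384).
Set (-22)·a + (384) = 340  ⇒  (-22)·a = -44  ⇒  a = 2.

a = 2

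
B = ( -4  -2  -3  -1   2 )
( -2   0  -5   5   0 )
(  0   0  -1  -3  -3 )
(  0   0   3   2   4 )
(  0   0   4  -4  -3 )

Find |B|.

100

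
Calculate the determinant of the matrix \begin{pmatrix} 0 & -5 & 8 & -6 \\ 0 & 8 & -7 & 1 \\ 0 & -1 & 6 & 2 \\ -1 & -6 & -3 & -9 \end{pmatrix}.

-282

Expand along column 1 (it has 3 zeros):
  − (-1) · M_41   where M_41 = det([-5 8 -6; 8 -7 1; -1 6 2]) = -282
det = (-1)·(-1)·(-282) = -282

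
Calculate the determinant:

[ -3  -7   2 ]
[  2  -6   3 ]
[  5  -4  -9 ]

The determinant is -385.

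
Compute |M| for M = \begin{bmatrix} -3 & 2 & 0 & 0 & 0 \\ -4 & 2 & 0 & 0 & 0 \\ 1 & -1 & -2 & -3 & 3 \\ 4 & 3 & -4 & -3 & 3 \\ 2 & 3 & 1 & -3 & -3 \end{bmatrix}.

72

M is block lower-triangular with a 2×2 block and a 3×3 block on the diagonal, so its determinant equals the product of the determinants of the diagonal blocks.
det of the 2×2 block = 2
det of the 3×3 block = 36
det = (2)·(36) = 72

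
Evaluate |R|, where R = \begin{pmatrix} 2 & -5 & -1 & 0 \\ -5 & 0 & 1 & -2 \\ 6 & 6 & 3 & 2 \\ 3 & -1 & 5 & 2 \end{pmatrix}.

Expand along row 1 (it has 1 zero):
  + (2) · M_11   where M_11 = det([0 1 -2; 6 3 2; -1 5 2]) = -80
  − (-5) · M_12   where M_12 = det([-5 1 -2; 6 3 2; 3 5 2]) = -28
  + (-1) · M_13   where M_13 = det([-5 0 -2; 6 6 2; 3 -1 2]) = -22
det = (+1)·(2)·(-80) + (-1)·(-5)·(-28) + (+1)·(-1)·(-22) = -278

The determinant is -278.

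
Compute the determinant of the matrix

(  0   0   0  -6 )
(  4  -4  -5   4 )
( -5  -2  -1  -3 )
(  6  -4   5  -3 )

The determinant is -1752.

Expand along row 1 (it has 3 zeros):
  − (-6) · M_14   where M_14 = det([4 -4 -5; -5 -2 -1; 6 -4 5]) = -292
det = (-1)·(-6)·(-292) = -1752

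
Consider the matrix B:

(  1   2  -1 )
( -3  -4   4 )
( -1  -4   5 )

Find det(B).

10

Expand along column 1:
  + 1 · |-4 4; -4 5| = 1·(-20 − (-16)) = -4
  − (-3) · |2 -1; -4 5| = −(-3)·(10 − 4) = 18
  + (-1) · |2 -1; -4 4| = (-1)·(8 − 4) = -4
Sum: (-4) + (18) + (-4) = 10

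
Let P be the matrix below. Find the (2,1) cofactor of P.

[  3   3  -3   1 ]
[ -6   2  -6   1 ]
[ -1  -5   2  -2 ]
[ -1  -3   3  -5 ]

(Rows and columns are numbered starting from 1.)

Delete row 2 and column 1; the remaining 3×3 submatrix is [3 -3 1; -5 2 -2; -3 3 -5].
Its determinant is 36.
The cofactor carries sign (−1)^(2+1) = −1, so C_{2,1} = −(36) = -36.

The cofactor is -36.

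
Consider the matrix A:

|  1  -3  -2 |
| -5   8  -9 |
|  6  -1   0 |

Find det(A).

det(A) = 239

Expand along column 3:
  + (-2) · |-5 8; 6 -1| = (-2)·(5 − 48) = 86
  − (-9) · |1 -3; 6 -1| = −(-9)·(-1 − (-18)) = 153
Sum: (86) + (153) = 239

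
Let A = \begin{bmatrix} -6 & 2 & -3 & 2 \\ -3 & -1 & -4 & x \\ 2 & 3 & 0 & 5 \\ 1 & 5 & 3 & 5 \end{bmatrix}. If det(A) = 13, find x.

Expanding along the column containing x, det(A) is linear in x: det(A) = (-87)·x + (13).
Set (-87)·x + (13) = 13  ⇒  (-87)·x = 0  ⇒  x = 0.

0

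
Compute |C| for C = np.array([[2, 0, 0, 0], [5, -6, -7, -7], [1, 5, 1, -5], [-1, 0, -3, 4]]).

Expand along row 1 (it has 3 zeros):
  + (2) · M_11   where M_11 = det([-6 -7 -7; 5 1 -5; 0 -3 4]) = 311
det = (+1)·(2)·(311) = 622

det(C) = 622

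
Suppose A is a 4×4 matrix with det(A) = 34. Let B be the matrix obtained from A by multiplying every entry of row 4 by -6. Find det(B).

Scaling one row by -6 multiplies the determinant by -6.
det(B) = (-6)·(34) = -204

|B| = -204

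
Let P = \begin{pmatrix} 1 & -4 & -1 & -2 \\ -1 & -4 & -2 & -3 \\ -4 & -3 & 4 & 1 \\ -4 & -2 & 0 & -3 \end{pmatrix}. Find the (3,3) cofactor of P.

Delete row 3 and column 3; the remaining 3×3 submatrix is [1 -4 -2; -1 -4 -3; -4 -2 -3].
Its determinant is -2.
The cofactor carries sign (−1)^(3+3) = +1, so C_{3,3} = +(-2) = -2.

-2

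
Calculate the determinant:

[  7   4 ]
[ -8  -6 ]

det = 7·(-6) − 4·(-8) = -42 − (-32) = -10

-10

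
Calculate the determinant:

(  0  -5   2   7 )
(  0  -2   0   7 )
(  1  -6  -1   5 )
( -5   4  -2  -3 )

Expand along row 2 (it has 2 zeros):
  + (-2) · M_22   where M_22 = det([0 2 7; 1 -1 5; -5 -2 -3]) = -93
  + (7) · M_24   where M_24 = det([0 -5 2; 1 -6 -1; -5 4 -2]) = -87
det = (+1)·(-2)·(-93) + (+1)·(7)·(-87) = -423

-423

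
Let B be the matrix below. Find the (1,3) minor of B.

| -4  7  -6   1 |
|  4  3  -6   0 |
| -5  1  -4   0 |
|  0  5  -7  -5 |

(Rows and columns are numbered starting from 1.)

Delete row 1 and column 3; the remaining 3×3 submatrix is [4 3 0; -5 1 0; 0 5 -5].
Its determinant is -95.

-95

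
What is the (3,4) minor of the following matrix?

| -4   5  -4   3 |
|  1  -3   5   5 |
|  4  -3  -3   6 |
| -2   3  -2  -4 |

8

Delete row 3 and column 4; the remaining 3×3 submatrix is [-4 5 -4; 1 -3 5; -2 3 -2].
Its determinant is 8.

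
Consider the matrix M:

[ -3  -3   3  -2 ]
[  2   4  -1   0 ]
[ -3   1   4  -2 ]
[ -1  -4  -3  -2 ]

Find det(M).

Expand along row 2 (it has 1 zero):
  − (2) · M_21   where M_21 = det([-3 3 -2; 1 4 -2; -4 -3 -2]) = 46
  + (4) · M_22   where M_22 = det([-3 3 -2; -3 4 -2; -1 -3 -2]) = 4
  − (-1) · M_23   where M_23 = det([-3 -3 -2; -3 1 -2; -1 -4 -2]) = 16
det = (-1)·(2)·(46) + (+1)·(4)·(4) + (-1)·(-1)·(16) = -60

-60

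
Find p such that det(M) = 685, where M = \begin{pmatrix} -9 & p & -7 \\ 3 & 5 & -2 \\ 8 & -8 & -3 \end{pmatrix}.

Expanding along the column containing p, det(M) is linear in p: det(M) = (-7)·p + (727).
Set (-7)·p + (727) = 685  ⇒  (-7)·p = -42  ⇒  p = 6.

6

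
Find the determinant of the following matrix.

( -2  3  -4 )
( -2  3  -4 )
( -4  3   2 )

0

Expand along column 1:
  + (-2) · |3 -4; 3 2| = (-2)·(6 − (-12)) = -36
  − (-2) · |3 -4; 3 2| = −(-2)·(6 − (-12)) = 36
  + (-4) · |3 -4; 3 -4| = (-4)·(-12 − (-12)) = 0
Sum: (-36) + (36) + (0) = 0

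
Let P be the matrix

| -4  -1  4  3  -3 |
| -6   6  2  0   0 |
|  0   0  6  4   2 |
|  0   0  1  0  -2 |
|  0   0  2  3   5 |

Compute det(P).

P is block upper-triangular with a 2×2 block and a 3×3 block on the diagonal, so its determinant equals the product of the determinants of the diagonal blocks.
det of the 2×2 block = -30
det of the 3×3 block = 6
det = (-30)·(6) = -180

det(P) = -180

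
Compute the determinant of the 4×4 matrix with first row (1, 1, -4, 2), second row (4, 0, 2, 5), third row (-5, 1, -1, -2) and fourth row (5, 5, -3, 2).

Expand along row 2 (it has 1 zero):
  − (4) · M_21   where M_21 = det([1 -4 2; 1 -1 -2; 5 -3 2]) = 44
  − (2) · M_23   where M_23 = det([1 1 2; -5 1 -2; 5 5 2]) = -48
  + (5) · M_24   where M_24 = det([1 1 -4; -5 1 -1; 5 5 -3]) = 102
det = (-1)·(4)·(44) + (-1)·(2)·(-48) + (+1)·(5)·(102) = 430

The determinant is 430.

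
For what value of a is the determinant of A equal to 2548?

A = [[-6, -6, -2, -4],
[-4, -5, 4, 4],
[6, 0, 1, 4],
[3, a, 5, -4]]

Expanding along the column containing a, det(A) is linear in a: det(A) = (-40)·a + (2268).
Set (-40)·a + (2268) = 2548  ⇒  (-40)·a = 280  ⇒  a = -7.

-7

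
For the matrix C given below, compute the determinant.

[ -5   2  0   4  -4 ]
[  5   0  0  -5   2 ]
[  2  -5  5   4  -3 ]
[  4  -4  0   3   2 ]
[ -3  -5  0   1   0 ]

Expand along column 3 (it has 4 zeros):
  + (5) · M_33   where M_33 = det([-5 2 4 -4; 5 0 -5 2; 4 -4 3 2; -3 -5 1 0]) = 352
det = (+1)·(5)·(352) = 1760

det(C) = 1760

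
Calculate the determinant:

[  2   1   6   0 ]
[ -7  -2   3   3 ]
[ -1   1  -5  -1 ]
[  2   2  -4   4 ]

Expand along row 1 (it has 1 zero):
  + (2) · M_11   where M_11 = det([-2 3 3; 1 -5 -1; 2 -4 4]) = 48
  − (1) · M_12   where M_12 = det([-7 3 3; -1 -5 -1; 2 -4 4]) = 216
  + (6) · M_13   where M_13 = det([-7 -2 3; -1 1 -1; 2 2 4]) = -58
det = (+1)·(2)·(48) + (-1)·(1)·(216) + (+1)·(6)·(-58) = -468

-468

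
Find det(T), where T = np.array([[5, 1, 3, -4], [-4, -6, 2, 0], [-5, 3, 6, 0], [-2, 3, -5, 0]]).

det(T) = 1344

Expand along column 4 (it has 3 zeros):
  − (-4) · M_14   where M_14 = det([-4 -6 2; -5 3 6; -2 3 -5]) = 336
det = (-1)·(-4)·(336) = 1344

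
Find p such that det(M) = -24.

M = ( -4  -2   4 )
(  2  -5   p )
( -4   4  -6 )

7

Expanding along the column containing p, det(M) is linear in p: det(M) = (24)·p + (-192).
Set (24)·p + (-192) = -24  ⇒  (24)·p = 168  ⇒  p = 7.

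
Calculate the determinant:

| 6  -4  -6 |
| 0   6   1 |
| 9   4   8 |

552

Expand along row 2:
  + 6 · |6 -6; 9 8| = 6·(48 − (-54)) = 612
  − 1 · |6 -4; 9 4| = −1·(24 − (-36)) = -60
Sum: (612) + (-60) = 552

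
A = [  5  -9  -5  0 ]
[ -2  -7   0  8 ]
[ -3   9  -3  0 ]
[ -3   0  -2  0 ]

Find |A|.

Expand along column 4 (it has 3 zeros):
  + (8) · M_24   where M_24 = det([5 -9 -5; -3 9 -3; -3 0 -2]) = -252
det = (+1)·(8)·(-252) = -2016

det(A) = -2016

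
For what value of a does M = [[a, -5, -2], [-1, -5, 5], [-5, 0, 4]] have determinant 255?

-5

Expanding along the column containing a, det(M) is linear in a: det(M) = (-20)·a + (155).
Set (-20)·a + (155) = 255  ⇒  (-20)·a = 100  ⇒  a = -5.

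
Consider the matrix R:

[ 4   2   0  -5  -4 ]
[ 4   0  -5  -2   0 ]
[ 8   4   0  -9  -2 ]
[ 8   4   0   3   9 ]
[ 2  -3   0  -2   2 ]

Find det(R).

4880

Expand along column 3 (it has 4 zeros):
  − (-5) · M_23   where M_23 = det([4 2 -5 -4; 8 4 -9 -2; 8 4 3 9; 2 -3 -2 2]) = 976
det = (-1)·(-5)·(976) = 4880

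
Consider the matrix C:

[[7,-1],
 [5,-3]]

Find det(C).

det(C) = 7·(-3) − (-1)·5 = -21 − (-5) = -16

The determinant is -16.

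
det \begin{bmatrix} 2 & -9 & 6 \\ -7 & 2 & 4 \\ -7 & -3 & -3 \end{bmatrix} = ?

The determinant is 663.

Expand along column 1:
  + 2 · |2 4; -3 -3| = 2·(-6 − (-12)) = 12
  − (-7) · |-9 6; -3 -3| = −(-7)·(27 − (-18)) = 315
  + (-7) · |-9 6; 2 4| = (-7)·(-36 − 12) = 336
Sum: (12) + (315) + (336) = 663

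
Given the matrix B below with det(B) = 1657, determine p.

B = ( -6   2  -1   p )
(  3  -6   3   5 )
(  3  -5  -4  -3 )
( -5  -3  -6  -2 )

p = 7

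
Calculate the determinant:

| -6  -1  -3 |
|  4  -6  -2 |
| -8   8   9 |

296

Expand along row 1:
  + (-6) · |-6 -2; 8 9| = (-6)·(-54 − (-16)) = 228
  − (-1) · |4 -2; -8 9| = −(-1)·(36 − 16) = 20
  + (-3) · |4 -6; -8 8| = (-3)·(32 − 48) = 48
Sum: (228) + (20) + (48) = 296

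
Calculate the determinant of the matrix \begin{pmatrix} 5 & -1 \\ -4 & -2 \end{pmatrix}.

det = 5·(-2) − (-1)·(-4) = -10 − 4 = -14

-14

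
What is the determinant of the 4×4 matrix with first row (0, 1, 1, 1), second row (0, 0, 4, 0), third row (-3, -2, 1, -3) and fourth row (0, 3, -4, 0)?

36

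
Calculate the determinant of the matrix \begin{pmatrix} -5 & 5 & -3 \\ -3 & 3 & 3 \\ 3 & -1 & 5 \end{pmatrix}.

The determinant is 48.

Expand along column 1:
  + (-5) · |3 3; -1 5| = (-5)·(15 − (-3)) = -90
  − (-3) · |5 -3; -1 5| = −(-3)·(25 − 3) = 66
  + 3 · |5 -3; 3 3| = 3·(15 − (-9)) = 72
Sum: (-90) + (66) + (72) = 48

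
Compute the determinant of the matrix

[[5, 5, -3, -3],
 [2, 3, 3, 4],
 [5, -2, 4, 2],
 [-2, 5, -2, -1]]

The determinant is -277.

Expand along row 1:
  + (5) · M_11   where M_11 = det([3 3 4; -2 4 2; 5 -2 -1]) = -40
  − (5) · M_12   where M_12 = det([2 3 4; 5 4 2; -2 -2 -1]) = -5
  + (-3) · M_13   where M_13 = det([2 3 4; 5 -2 2; -2 5 -1]) = 71
  − (-3) · M_14   where M_14 = det([2 3 3; 5 -2 4; -2 5 -2]) = 37
det = (+1)·(5)·(-40) + (-1)·(5)·(-5) + (+1)·(-3)·(71) + (-1)·(-3)·(37) = -277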